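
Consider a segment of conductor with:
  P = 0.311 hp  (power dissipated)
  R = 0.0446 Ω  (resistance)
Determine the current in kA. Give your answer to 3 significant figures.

Solving P = I²R for I: I = √(P/R).
P = 0.311 hp = 231.9 W; R = 0.0446 Ω.
I = 72.11 A
72.11 A × (1 kA / 1000 A) = 0.07211 kA

0.0721 kA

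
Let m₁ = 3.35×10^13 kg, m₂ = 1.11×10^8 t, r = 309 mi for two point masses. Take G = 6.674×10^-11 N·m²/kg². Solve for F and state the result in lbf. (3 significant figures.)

226 lbf

From Newton's law of gravitation: F = Gm₁m₂/r².
m₁ = 3.35×10^13 kg; m₂ = 1.11×10^8 t = 1.110×10^11 kg; r = 309 mi = 4.973×10^5 m; G = 6.674×10^-11 N·m²/kg².
F = 1004 N  (the unit combination reduces to kg·m/s² = N)
1004 N × (1 lbf / 4.448 N) = 225.6 lbf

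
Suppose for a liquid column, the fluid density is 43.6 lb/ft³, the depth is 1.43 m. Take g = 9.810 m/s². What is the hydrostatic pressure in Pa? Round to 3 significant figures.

9800 Pa

Directly: P = ρgh.
ρ = 43.6 lb/ft³ = 698.4 kg/m³; h = 1.43 m; g = 9.810 m/s².
P = 9797 Pa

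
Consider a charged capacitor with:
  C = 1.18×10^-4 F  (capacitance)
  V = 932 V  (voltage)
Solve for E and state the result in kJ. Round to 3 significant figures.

0.0512 kJ

E is given directly by: E = ½CV².
C = 1.18×10^-4 F; V = 932 V.
E = 51.25 J
51.25 J × (1 kJ / 1000 J) = 0.05125 kJ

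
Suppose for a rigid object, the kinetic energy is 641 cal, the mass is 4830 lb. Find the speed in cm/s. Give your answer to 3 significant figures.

Rearranging KE = ½mv² for v: v = √(2·KE/m).
KE = 641 cal = 2682 J; m = 4830 lb = 2191 kg.
v = 1.565 m/s
1.565 m/s × (1 cm/s / 0.01000 m/s) = 156.5 cm/s

156 cm/s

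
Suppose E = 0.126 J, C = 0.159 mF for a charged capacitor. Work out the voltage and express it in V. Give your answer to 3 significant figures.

39.8 V

Rearranging E = ½C·V² for V: V = √(2E/C).
E = 0.126 J; C = 0.159 mF = 1.590×10^-4 F.
V = 39.81 V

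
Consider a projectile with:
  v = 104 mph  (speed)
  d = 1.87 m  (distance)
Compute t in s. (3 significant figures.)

Rearranging v = d/t for t: t = d/v.
v = 104 mph = 46.49 m/s; d = 1.87 m.
t = 0.04022 s

0.0402 s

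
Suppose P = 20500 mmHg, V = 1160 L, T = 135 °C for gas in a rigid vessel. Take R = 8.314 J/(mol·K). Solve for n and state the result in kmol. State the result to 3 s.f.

From the ideal-gas law: n = PV/(RT).
P = 20500 mmHg = 2.733×10^6 Pa; V = 1160 L = 1.160 m³; T = 135 °C = 408.1 K; R = 8.314 J/(mol·K).
n = 934.3 mol
934.3 mol × (1 kmol / 1000 mol) = 0.9343 kmol

0.934 kmol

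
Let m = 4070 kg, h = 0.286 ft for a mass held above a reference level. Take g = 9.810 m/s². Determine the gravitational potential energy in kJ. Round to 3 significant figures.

3.48 kJ

PE is given directly by: PE = mgh.
m = 4070 kg; h = 0.286 ft = 0.08717 m; g = 9.810 m/s².
PE = 3481 J
3481 J × (1 kJ / 1000 J) = 3.481 kJ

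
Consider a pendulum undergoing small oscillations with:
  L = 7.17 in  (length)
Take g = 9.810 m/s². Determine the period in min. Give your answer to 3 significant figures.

T is given directly by: T = 2π√(L/g).
L = 7.17 in = 0.1821 m; g = 9.810 m/s².
T = 0.8561 s
0.8561 s × (1 min / 60.00 s) = 0.01427 min

0.0143 min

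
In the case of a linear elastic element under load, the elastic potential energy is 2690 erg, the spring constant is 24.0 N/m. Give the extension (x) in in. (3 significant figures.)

0.186 in

Solving U = ½k·x² for x: x = √(2U/k).
U = 2690 erg = 2.690×10^-4 J; k = 24.0 N/m.
x = 0.004735 m
0.004735 m × (1 in / 0.02540 m) = 0.1864 in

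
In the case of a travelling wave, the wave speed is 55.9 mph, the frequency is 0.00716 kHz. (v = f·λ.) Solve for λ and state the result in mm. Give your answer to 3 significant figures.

Rearranging v = f·λ for λ: λ = v/f.
v = 55.9 mph = 24.99 m/s; f = 0.00716 kHz = 7.160 Hz.
λ = 3.490 m
3.490 m × (1 mm / 0.001000 m) = 3490 mm

3490 mm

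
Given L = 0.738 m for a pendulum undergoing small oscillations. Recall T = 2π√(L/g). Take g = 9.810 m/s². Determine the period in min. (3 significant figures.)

0.0287 min

Directly: T = 2π√(L/g).
L = 0.738 m; g = 9.810 m/s².
T = 1.723 s
1.723 s × (1 min / 60.00 s) = 0.02872 min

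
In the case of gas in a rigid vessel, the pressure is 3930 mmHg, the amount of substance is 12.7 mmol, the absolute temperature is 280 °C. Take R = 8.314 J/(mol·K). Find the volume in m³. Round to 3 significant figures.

From the ideal-gas law: V = nRT/P.
P = 3930 mmHg = 5.240×10^5 Pa; n = 12.7 mmol = 0.01270 mol; T = 280 °C = 553.1 K; R = 8.314 J/(mol·K).
V = 1.115×10^-4 m³

1.11×10^-4 m³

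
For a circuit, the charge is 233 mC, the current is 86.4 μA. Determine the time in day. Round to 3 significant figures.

Rearranging q = I·t for t: t = q/I.
q = 233 mC = 0.2330 C; I = 86.4 μA = 8.640×10^-5 A.
t = 2697 s
2697 s × (1 day / 86400 s) = 0.03121 day

0.0312 day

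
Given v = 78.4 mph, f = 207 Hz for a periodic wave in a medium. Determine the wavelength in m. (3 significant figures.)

Solving v = f·λ for λ: λ = v/f.
v = 78.4 mph = 35.05 m/s; f = 207 Hz.
λ = 0.1693 m

0.169 m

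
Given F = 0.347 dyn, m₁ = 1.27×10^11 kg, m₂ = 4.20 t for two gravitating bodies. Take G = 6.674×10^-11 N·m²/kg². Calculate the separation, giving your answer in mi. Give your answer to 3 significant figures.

From Newton's law of gravitation: r = √(G·m₁m₂/F).
F = 0.347 dyn = 3.470×10^-6 N; m₁ = 1.27×10^11 kg; m₂ = 4.20 t = 4200 kg; G = 6.674×10^-11 N·m²/kg².
r = 1.013×10^5 m
1.013×10^5 m × (1 mi / 1609 m) = 62.94 mi

62.9 mi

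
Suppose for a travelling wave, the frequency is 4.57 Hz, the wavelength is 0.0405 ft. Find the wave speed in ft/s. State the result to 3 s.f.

Directly: v = fλ.
f = 4.57 Hz; λ = 0.0405 ft = 0.01234 m.
v = 0.05641 m/s
0.05641 m/s × (1 ft/s / 0.3048 m/s) = 0.1851 ft/s

0.185 ft/s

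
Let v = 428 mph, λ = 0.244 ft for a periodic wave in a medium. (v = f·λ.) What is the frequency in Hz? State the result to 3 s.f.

2570 Hz

Rearranging v = f·λ for f: f = v/λ.
v = 428 mph = 191.3 m/s; λ = 0.244 ft = 0.07437 m.
f = 2573 Hz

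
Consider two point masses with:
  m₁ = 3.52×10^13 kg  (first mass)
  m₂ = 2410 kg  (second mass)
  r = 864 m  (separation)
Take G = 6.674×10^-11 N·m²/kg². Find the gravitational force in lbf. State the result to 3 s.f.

1.71 lbf

From Newton's law of gravitation: F = Gm₁m₂/r².
m₁ = 3.52×10^13 kg; m₂ = 2410 kg; r = 864 m; G = 6.674×10^-11 N·m²/kg².
F = 7.584 N
7.584 N × (1 lbf / 4.448 N) = 1.705 lbf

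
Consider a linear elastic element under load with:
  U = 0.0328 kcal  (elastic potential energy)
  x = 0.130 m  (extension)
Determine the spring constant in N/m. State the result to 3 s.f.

16200 N/m

Rearranging U = ½k·x² for k: k = 2U/x².
U = 0.0328 kcal = 137.2 J; x = 0.130 m.
k = 16241 N/m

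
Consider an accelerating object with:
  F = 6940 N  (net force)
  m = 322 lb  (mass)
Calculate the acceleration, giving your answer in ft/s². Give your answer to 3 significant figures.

Rearranging: a = F/m.
F = 6940 N; m = 322 lb = 146.1 kg.
a = 47.52 m/s²
47.52 m/s² × (1 ft/s² / 0.3048 m/s²) = 155.9 ft/s²

156 ft/s²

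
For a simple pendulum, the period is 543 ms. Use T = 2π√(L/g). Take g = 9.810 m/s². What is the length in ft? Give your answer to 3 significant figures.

Rearranging: L = g·(T/2π)².
T = 543 ms = 0.5430 s; g = 9.810 m/s².
L = 0.07327 m
0.07327 m × (1 ft / 0.3048 m) = 0.2404 ft

0.240 ft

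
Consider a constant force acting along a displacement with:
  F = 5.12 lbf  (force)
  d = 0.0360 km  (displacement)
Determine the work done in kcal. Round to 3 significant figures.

0.196 kcal

W is given directly by: W = F·d.
F = 5.12 lbf = 22.77 N; d = 0.0360 km = 36.00 m.
W = 819.9 J
819.9 J × (1 kcal / 4184 J) = 0.1960 kcal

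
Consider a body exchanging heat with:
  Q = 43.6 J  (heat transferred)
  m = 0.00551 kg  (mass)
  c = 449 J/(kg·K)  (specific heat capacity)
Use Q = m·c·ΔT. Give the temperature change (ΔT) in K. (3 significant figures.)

Rearranging: ΔT = Q/(m·c).
Q = 43.6 J; m = 0.00551 kg; c = 449 J/(kg·K).
ΔT = 17.62 K

17.6 K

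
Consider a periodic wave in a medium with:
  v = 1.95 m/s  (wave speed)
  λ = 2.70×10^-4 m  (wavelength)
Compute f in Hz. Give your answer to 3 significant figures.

Solving v = f·λ for f: f = v/λ.
v = 1.95 m/s; λ = 2.70×10^-4 m.
f = 7222 Hz

7220 Hz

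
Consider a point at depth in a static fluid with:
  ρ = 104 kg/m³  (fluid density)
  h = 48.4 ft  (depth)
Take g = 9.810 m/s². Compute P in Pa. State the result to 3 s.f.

P is given directly by: P = ρgh.
ρ = 104 kg/m³; h = 48.4 ft = 14.75 m; g = 9.810 m/s².
P = 15051 Pa

15100 Pa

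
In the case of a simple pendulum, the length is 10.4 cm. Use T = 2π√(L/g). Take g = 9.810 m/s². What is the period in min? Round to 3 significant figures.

0.0108 min

Directly: T = 2π√(L/g).
L = 10.4 cm = 0.1040 m; g = 9.810 m/s².
T = 0.6469 s
0.6469 s × (1 min / 60.00 s) = 0.01078 min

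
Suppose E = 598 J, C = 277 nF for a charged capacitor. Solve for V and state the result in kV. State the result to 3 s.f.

Rearranging: V = √(2E/C).
E = 598 J; C = 277 nF = 2.770×10^-7 F.
V = 65709 V  (the unit combination reduces to kg·m²/(A·s³) = V)
65709 V × (1 kV / 1000 V) = 65.71 kV

65.7 kV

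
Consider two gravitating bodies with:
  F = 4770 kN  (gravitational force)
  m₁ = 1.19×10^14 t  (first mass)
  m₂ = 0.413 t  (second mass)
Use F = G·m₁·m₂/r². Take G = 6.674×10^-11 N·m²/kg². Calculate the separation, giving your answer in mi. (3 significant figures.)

From Newton's law of gravitation: r = √(G·m₁m₂/F).
F = 4770 kN = 4.770×10^6 N; m₁ = 1.19×10^14 t = 1.190×10^17 kg; m₂ = 0.413 t = 413.0 kg; G = 6.674×10^-11 N·m²/kg².
r = 26.22 m
26.22 m × (1 mi / 1609 m) = 0.01629 mi

0.0163 mi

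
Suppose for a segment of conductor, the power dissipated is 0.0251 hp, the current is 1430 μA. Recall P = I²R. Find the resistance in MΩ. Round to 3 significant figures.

9.15 MΩ

Solving P = I²R for R: R = P/I².
P = 0.0251 hp = 18.72 W; I = 1430 μA = 0.001430 A.
R = 9.153×10^6 Ω
9.153×10^6 Ω × (1 MΩ / 1.000×10^6 Ω) = 9.153 MΩ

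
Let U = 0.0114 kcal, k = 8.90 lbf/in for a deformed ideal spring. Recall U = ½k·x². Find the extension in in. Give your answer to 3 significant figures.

Rearranging: x = √(2U/k).
U = 0.0114 kcal = 47.70 J; k = 8.90 lbf/in = 1559 N/m.
x = 0.2474 m
0.2474 m × (1 in / 0.02540 m) = 9.740 in

9.74 in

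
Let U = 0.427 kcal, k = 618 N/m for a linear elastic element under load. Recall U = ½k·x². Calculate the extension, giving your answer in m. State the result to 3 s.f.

Solving U = ½k·x² for x: x = √(2U/k).
U = 0.427 kcal = 1787 J; k = 618 N/m.
x = 2.405 m

2.40 m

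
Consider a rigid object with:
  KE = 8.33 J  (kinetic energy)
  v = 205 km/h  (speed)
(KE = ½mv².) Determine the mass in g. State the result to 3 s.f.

5.14 g

Rearranging KE = ½mv² for m: m = 2·KE/v².
KE = 8.33 J; v = 205 km/h = 56.94 m/s.
m = 0.005138 kg
0.005138 kg × (1 g / 0.001000 kg) = 5.138 g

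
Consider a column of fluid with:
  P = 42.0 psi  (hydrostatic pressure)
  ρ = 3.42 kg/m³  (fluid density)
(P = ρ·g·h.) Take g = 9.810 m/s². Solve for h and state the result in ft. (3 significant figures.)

Rearranging P = ρ·g·h for h: h = P/(ρ·g).
P = 42.0 psi = 2.896×10^5 Pa; ρ = 3.42 kg/m³; g = 9.810 m/s².
h = 8631 m
8631 m × (1 ft / 0.3048 m) = 28318 ft

28300 ft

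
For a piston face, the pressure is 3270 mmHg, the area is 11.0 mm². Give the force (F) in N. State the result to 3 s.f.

Rearranging P = F/A for F: F = P·A.
P = 3270 mmHg = 4.360×10^5 Pa; A = 11.0 mm² = 1.100×10^-5 m².
F = 4.796 N

4.80 N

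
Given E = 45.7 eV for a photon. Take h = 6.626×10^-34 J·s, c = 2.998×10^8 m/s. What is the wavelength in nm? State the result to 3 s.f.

27.1 nm

Rearranging E = h·c/λ for λ: λ = hc/E.
E = 45.7 eV = 7.322×10^-18 J; h = 6.626×10^-34 J·s; c = 2.998×10^8 m/s.
λ = 2.713×10^-8 m
2.713×10^-8 m × (1 nm / 1.000×10^-9 m) = 27.13 nm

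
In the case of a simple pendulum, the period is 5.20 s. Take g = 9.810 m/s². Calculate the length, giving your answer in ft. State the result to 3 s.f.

Rearranging: L = g·(T/2π)².
T = 5.20 s; g = 9.810 m/s².
L = 6.719 m
6.719 m × (1 ft / 0.3048 m) = 22.04 ft

22.0 ft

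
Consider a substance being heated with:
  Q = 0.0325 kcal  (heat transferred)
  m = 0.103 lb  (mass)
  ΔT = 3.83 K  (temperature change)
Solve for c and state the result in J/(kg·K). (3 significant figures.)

Rearranging Q = m·c·ΔT for c: c = Q/(m·ΔT).
Q = 0.0325 kcal = 136.0 J; m = 0.103 lb = 0.04672 kg; ΔT = 3.83 K.
c = 759.9 J/(kg·K)

760 J/(kg·K)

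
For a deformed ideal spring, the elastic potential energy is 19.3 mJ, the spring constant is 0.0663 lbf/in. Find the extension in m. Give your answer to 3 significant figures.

0.0577 m

Rearranging U = ½k·x² for x: x = √(2U/k).
U = 19.3 mJ = 0.01930 J; k = 0.0663 lbf/in = 11.61 N/m.
x = 0.05766 m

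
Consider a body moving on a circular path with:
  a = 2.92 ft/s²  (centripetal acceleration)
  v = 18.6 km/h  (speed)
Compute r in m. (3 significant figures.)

Rearranging: r = v²/a.
a = 2.92 ft/s² = 0.8900 m/s²; v = 18.6 km/h = 5.167 m/s.
r = 29.99 m

30.0 m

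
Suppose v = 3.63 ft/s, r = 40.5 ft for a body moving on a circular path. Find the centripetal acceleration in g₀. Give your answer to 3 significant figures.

0.0101 g₀

a is given directly by: a = v²/r.
v = 3.63 ft/s = 1.106 m/s; r = 40.5 ft = 12.34 m.
a = 0.09917 m/s²
0.09917 m/s² × (1 g₀ / 9.807 m/s²) = 0.01011 g₀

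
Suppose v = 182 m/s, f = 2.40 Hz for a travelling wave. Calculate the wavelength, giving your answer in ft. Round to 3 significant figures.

249 ft

Rearranging: λ = v/f.
v = 182 m/s; f = 2.40 Hz.
λ = 75.83 m
75.83 m × (1 ft / 0.3048 m) = 248.8 ft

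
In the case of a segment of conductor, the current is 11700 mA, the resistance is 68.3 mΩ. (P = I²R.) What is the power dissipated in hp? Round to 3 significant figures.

P is given directly by: P = I²R.
I = 11700 mA = 11.70 A; R = 68.3 mΩ = 0.06830 Ω.
P = 9.350 W
9.350 W × (1 hp / 745.7 W) = 0.01254 hp

0.0125 hp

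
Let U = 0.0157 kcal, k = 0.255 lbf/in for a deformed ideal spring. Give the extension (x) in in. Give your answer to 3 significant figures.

67.5 in

Rearranging: x = √(2U/k).
U = 0.0157 kcal = 65.69 J; k = 0.255 lbf/in = 44.66 N/m.
x = 1.715 m
1.715 m × (1 in / 0.02540 m) = 67.53 in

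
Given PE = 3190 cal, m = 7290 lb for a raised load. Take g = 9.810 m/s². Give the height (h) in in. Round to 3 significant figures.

16.2 in

Solving PE = m·g·h for h: h = PE/(m·g).
PE = 3190 cal = 13347 J; m = 7290 lb = 3307 kg; g = 9.810 m/s².
h = 0.4115 m
0.4115 m × (1 in / 0.02540 m) = 16.20 in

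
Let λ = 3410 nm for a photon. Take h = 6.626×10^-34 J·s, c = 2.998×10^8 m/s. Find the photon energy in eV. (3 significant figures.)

0.364 eV

Directly: E = hc/λ.
λ = 3410 nm = 3.410×10^-6 m; h = 6.626×10^-34 J·s; c = 2.998×10^8 m/s.
E = 5.825×10^-20 J
5.825×10^-20 J × (1 eV / 1.602×10^-19 J) = 0.3636 eV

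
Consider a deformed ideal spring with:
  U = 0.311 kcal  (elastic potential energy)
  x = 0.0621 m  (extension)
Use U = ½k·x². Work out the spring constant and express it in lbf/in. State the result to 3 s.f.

Rearranging U = ½k·x² for k: k = 2U/x².
U = 0.311 kcal = 1301 J; x = 0.0621 m.
k = 6.748×10^5 N/m
6.748×10^5 N/m × (1 lbf/in / 175.1 N/m) = 3853 lbf/in

3850 lbf/in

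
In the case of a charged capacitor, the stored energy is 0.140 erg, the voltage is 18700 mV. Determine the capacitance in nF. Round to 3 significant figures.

0.0801 nF

Solving E = ½C·V² for C: C = 2E/V².
E = 0.140 erg = 1.400×10^-8 J; V = 18700 mV = 18.70 V.
C = 8.007×10^-11 F
8.007×10^-11 F × (1 nF / 1.000×10^-9 F) = 0.08007 nF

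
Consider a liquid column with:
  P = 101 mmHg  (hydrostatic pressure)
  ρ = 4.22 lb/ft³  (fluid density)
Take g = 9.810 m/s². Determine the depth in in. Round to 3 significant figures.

799 in

Rearranging: h = P/(ρ·g).
P = 101 mmHg = 13466 Pa; ρ = 4.22 lb/ft³ = 67.60 kg/m³; g = 9.810 m/s².
h = 20.31 m
20.31 m × (1 in / 0.02540 m) = 799.4 in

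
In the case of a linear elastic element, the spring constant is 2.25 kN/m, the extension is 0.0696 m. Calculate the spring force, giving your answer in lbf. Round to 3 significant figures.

35.2 lbf

Directly: F = kx.
k = 2.25 kN/m = 2250 N/m; x = 0.0696 m.
F = 156.6 N
156.6 N × (1 lbf / 4.448 N) = 35.21 lbf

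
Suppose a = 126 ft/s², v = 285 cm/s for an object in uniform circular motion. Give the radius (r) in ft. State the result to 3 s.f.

0.694 ft

Solving a = v²/r for r: r = v²/a.
a = 126 ft/s² = 38.40 m/s²; v = 285 cm/s = 2.850 m/s.
r = 0.2115 m
0.2115 m × (1 ft / 0.3048 m) = 0.6939 ft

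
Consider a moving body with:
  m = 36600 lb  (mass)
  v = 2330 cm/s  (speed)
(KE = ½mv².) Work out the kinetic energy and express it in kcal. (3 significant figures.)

1080 kcal

KE is given directly by: KE = ½mv².
m = 36600 lb = 16601 kg; v = 2330 cm/s = 23.30 m/s.
KE = 4.506×10^6 J  (the unit combination reduces to kg·m²/s² = J)
4.506×10^6 J × (1 kcal / 4184 J) = 1077 kcal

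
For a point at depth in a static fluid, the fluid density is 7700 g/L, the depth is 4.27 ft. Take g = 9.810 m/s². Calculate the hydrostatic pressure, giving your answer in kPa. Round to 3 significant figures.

98.3 kPa

Directly: P = ρgh.
ρ = 7700 g/L = 7700 kg/m³; h = 4.27 ft = 1.301 m; g = 9.810 m/s².
P = 98311 Pa
98311 Pa × (1 kPa / 1000 Pa) = 98.31 kPa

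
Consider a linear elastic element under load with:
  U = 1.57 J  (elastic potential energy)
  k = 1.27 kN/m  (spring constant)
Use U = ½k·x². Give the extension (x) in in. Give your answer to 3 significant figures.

1.96 in

Rearranging U = ½k·x² for x: x = √(2U/k).
U = 1.57 J; k = 1.27 kN/m = 1270 N/m.
x = 0.04972 m
0.04972 m × (1 in / 0.02540 m) = 1.958 in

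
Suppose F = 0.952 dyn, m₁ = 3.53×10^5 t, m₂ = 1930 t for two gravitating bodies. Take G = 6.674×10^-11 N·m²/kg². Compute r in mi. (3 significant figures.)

From Newton's law of gravitation: r = √(G·m₁m₂/F).
F = 0.952 dyn = 9.520×10^-6 N; m₁ = 3.53×10^5 t = 3.530×10^8 kg; m₂ = 1930 t = 1.930×10^6 kg; G = 6.674×10^-11 N·m²/kg².
r = 69110 m
69110 m × (1 mi / 1609 m) = 42.94 mi

42.9 mi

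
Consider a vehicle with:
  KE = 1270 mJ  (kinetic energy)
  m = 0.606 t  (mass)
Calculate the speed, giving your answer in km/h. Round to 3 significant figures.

Solving KE = ½mv² for v: v = √(2·KE/m).
KE = 1270 mJ = 1.270 J; m = 0.606 t = 606.0 kg.
v = 0.06474 m/s
0.06474 m/s × (1 km/h / 0.2778 m/s) = 0.2331 km/h

0.233 km/h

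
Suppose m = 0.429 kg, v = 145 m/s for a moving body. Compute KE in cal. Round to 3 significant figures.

1080 cal

KE is given directly by: KE = ½mv².
m = 0.429 kg; v = 145 m/s.
KE = 4510 J
4510 J × (1 cal / 4.184 J) = 1078 cal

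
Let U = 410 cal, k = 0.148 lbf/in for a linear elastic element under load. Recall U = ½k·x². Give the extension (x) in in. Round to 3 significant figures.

453 in

Rearranging U = ½k·x² for x: x = √(2U/k).
U = 410 cal = 1715 J; k = 0.148 lbf/in = 25.92 N/m.
x = 11.51 m
11.51 m × (1 in / 0.02540 m) = 453.0 in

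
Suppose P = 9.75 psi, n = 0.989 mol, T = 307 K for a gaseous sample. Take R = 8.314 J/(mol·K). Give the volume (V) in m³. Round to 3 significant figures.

0.0376 m³

From the ideal-gas law: V = nRT/P.
P = 9.75 psi = 67224 Pa; n = 0.989 mol; T = 307 K; R = 8.314 J/(mol·K).
V = 0.03755 m³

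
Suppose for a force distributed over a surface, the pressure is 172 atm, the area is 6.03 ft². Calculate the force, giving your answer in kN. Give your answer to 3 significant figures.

9760 kN

Rearranging P = F/A for F: F = P·A.
P = 172 atm = 1.743×10^7 Pa; A = 6.03 ft² = 0.5602 m².
F = 9.763×10^6 N  (the unit combination reduces to kg·m/s² = N)
9.763×10^6 N × (1 kN / 1000 N) = 9763 kN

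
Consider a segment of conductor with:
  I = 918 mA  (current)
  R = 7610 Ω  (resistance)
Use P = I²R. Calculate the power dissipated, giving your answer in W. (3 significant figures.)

6410 W

Directly: P = I²R.
I = 918 mA = 0.9180 A; R = 7610 Ω.
P = 6413 W  (the unit combination reduces to kg·m²/s³ = W)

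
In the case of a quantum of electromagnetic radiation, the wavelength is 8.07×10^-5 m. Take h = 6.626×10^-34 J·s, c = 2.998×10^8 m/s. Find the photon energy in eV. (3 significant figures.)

E is given directly by: E = hc/λ.
λ = 8.07×10^-5 m; h = 6.626×10^-34 J·s; c = 2.998×10^8 m/s.
E = 2.462×10^-21 J
2.462×10^-21 J × (1 eV / 1.602×10^-19 J) = 0.01536 eV

0.0154 eV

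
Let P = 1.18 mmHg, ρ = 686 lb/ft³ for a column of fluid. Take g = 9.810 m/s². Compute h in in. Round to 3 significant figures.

Rearranging: h = P/(ρ·g).
P = 1.18 mmHg = 157.3 Pa; ρ = 686 lb/ft³ = 10989 kg/m³; g = 9.810 m/s².
h = 0.001459 m
0.001459 m × (1 in / 0.02540 m) = 0.05746 in

0.0575 in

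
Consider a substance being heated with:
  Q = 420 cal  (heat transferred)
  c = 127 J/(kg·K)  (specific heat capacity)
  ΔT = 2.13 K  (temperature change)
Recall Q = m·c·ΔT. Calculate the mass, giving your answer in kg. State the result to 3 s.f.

Solving Q = m·c·ΔT for m: m = Q/(c·ΔT).
Q = 420 cal = 1757 J; c = 127 J/(kg·K); ΔT = 2.13 K.
m = 6.496 kg

6.50 kg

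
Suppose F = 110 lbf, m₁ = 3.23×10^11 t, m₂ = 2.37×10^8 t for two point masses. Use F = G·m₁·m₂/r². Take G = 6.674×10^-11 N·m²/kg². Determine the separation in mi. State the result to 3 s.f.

2010 mi

Rearranging F = G·m₁·m₂/r² for r: r = √(G·m₁m₂/F).
F = 110 lbf = 489.3 N; m₁ = 3.23×10^11 t = 3.230×10^14 kg; m₂ = 2.37×10^8 t = 2.370×10^11 kg; G = 6.674×10^-11 N·m²/kg².
r = 3.231×10^6 m
3.231×10^6 m × (1 mi / 1609 m) = 2008 mi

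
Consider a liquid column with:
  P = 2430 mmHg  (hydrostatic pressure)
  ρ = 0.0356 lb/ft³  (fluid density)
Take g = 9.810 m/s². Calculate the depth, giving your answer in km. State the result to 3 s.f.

Solving P = ρ·g·h for h: h = P/(ρ·g).
P = 2430 mmHg = 3.240×10^5 Pa; ρ = 0.0356 lb/ft³ = 0.5703 kg/m³; g = 9.810 m/s².
h = 57912 m
57912 m × (1 km / 1000 m) = 57.91 km

57.9 km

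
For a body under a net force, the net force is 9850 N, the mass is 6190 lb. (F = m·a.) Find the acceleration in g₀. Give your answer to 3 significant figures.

From Newton's second law: a = F/m.
F = 9850 N; m = 6190 lb = 2808 kg.
a = 3.508 m/s²
3.508 m/s² × (1 g₀ / 9.807 m/s²) = 0.3577 g₀

0.358 g₀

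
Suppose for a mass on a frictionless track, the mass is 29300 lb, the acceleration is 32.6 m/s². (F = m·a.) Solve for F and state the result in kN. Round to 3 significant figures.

Directly: F = m·a.
m = 29300 lb = 13290 kg; a = 32.6 m/s².
F = 4.333×10^5 N
4.333×10^5 N × (1 kN / 1000 N) = 433.3 kN

433 kN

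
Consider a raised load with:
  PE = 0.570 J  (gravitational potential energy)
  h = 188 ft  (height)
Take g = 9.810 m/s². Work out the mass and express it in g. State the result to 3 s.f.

1.01 g

Rearranging PE = m·g·h for m: m = PE/(g·h).
PE = 0.570 J; h = 188 ft = 57.30 m; g = 9.810 m/s².
m = 0.001014 kg
0.001014 kg × (1 g / 0.001000 kg) = 1.014 g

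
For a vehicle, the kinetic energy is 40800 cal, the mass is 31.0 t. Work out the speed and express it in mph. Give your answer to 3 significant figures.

Solving KE = ½mv² for v: v = √(2·KE/m).
KE = 40800 cal = 1.707×10^5 J; m = 31.0 t = 31000 kg.
v = 3.319 m/s
3.319 m/s × (1 mph / 0.4470 m/s) = 7.424 mph

7.42 mph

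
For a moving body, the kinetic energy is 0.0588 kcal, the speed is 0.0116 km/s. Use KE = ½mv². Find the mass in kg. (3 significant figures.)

Rearranging KE = ½mv² for m: m = 2·KE/v².
KE = 0.0588 kcal = 246.0 J; v = 0.0116 km/s = 11.60 m/s.
m = 3.657 kg

3.66 kg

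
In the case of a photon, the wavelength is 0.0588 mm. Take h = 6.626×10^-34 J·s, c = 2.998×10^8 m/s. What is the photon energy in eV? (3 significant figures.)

0.0211 eV

Directly: E = hc/λ.
λ = 0.0588 mm = 5.880×10^-5 m; h = 6.626×10^-34 J·s; c = 2.998×10^8 m/s.
E = 3.378×10^-21 J  (the unit combination reduces to kg·m²/s² = J)
3.378×10^-21 J × (1 eV / 1.602×10^-19 J) = 0.02109 eV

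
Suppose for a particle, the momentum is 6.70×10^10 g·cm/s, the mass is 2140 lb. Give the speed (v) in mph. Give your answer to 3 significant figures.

Rearranging: v = p/m.
p = 6.70×10^10 g·cm/s = 6.700×10^5 kg·m/s; m = 2140 lb = 970.7 kg.
v = 690.2 m/s
690.2 m/s × (1 mph / 0.4470 m/s) = 1544 mph

1540 mph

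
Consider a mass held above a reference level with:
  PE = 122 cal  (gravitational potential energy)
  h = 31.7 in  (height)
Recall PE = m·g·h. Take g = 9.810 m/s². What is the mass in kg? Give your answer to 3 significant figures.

Rearranging PE = m·g·h for m: m = PE/(g·h).
PE = 122 cal = 510.4 J; h = 31.7 in = 0.8052 m; g = 9.810 m/s².
m = 64.62 kg

64.6 kg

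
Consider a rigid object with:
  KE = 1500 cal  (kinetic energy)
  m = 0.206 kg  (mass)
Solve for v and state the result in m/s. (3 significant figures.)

Rearranging: v = √(2·KE/m).
KE = 1500 cal = 6276 J; m = 0.206 kg.
v = 246.8 m/s

247 m/s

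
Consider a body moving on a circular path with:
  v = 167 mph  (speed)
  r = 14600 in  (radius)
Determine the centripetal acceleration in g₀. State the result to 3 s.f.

1.53 g₀

Directly: a = v²/r.
v = 167 mph = 74.66 m/s; r = 14600 in = 370.8 m.
a = 15.03 m/s²
15.03 m/s² × (1 g₀ / 9.807 m/s²) = 1.533 g₀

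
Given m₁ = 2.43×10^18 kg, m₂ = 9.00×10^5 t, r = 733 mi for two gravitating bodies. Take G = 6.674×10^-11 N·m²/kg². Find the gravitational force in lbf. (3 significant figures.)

F is given directly by: F = Gm₁m₂/r².
m₁ = 2.43×10^18 kg; m₂ = 9.00×10^5 t = 9.000×10^8 kg; r = 733 mi = 1.180×10^6 m; G = 6.674×10^-11 N·m²/kg².
F = 1.049×10^5 N
1.049×10^5 N × (1 lbf / 4.448 N) = 23580 lbf

23600 lbf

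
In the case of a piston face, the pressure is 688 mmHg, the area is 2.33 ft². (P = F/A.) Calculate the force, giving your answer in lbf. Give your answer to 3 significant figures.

Solving P = F/A for F: F = P·A.
P = 688 mmHg = 91726 Pa; A = 2.33 ft² = 0.2165 m².
F = 19855 N
19855 N × (1 lbf / 4.448 N) = 4464 lbf

4460 lbf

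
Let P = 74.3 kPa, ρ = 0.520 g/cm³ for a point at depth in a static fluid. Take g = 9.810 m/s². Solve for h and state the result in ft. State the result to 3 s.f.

Rearranging: h = P/(ρ·g).
P = 74.3 kPa = 74300 Pa; ρ = 0.520 g/cm³ = 520.0 kg/m³; g = 9.810 m/s².
h = 14.57 m
14.57 m × (1 ft / 0.3048 m) = 47.79 ft

47.8 ft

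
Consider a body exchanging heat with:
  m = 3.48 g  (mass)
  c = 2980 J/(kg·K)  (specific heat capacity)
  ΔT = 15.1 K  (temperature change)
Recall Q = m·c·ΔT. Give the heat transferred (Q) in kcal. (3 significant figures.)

0.0374 kcal

Directly: Q = mcΔT.
m = 3.48 g = 0.003480 kg; c = 2980 J/(kg·K); ΔT = 15.1 K.
Q = 156.6 J  (the unit combination reduces to kg·m²/s² = J)
156.6 J × (1 kcal / 4184 J) = 0.03743 kcal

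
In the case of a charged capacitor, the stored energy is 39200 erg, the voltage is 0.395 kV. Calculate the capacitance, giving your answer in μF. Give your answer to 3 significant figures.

0.0502 μF

Rearranging E = ½C·V² for C: C = 2E/V².
E = 39200 erg = 0.003920 J; V = 0.395 kV = 395.0 V.
C = 5.025×10^-8 F
5.025×10^-8 F × (1 μF / 1.000×10^-6 F) = 0.05025 μF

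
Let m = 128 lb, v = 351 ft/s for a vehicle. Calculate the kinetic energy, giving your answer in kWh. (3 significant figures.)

0.0923 kWh

KE is given directly by: KE = ½mv².
m = 128 lb = 58.06 kg; v = 351 ft/s = 107.0 m/s.
KE = 3.323×10^5 J  (the unit combination reduces to kg·m²/s² = J)
3.323×10^5 J × (1 kWh / 3.600×10^6 J) = 0.09230 kWh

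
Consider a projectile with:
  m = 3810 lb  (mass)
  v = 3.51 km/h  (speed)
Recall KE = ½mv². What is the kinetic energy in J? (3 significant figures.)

821 J

KE is given directly by: KE = ½mv².
m = 3810 lb = 1728 kg; v = 3.51 km/h = 0.9750 m/s.
KE = 821.4 J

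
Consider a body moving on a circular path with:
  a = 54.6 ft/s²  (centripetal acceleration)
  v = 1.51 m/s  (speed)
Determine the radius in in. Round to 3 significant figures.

5.39 in

Rearranging a = v²/r for r: r = v²/a.
a = 54.6 ft/s² = 16.64 m/s²; v = 1.51 m/s.
r = 0.1370 m
0.1370 m × (1 in / 0.02540 m) = 5.394 in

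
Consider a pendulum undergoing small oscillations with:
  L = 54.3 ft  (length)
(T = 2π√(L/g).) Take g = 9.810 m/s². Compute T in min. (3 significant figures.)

T is given directly by: T = 2π√(L/g).
L = 54.3 ft = 16.55 m; g = 9.810 m/s².
T = 8.161 s
8.161 s × (1 min / 60.00 s) = 0.1360 min

0.136 min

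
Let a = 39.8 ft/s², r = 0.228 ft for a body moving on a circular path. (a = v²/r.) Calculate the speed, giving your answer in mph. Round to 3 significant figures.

Rearranging: v = √(a·r).
a = 39.8 ft/s² = 12.13 m/s²; r = 0.228 ft = 0.06949 m.
v = 0.9182 m/s
0.9182 m/s × (1 mph / 0.4470 m/s) = 2.054 mph

2.05 mph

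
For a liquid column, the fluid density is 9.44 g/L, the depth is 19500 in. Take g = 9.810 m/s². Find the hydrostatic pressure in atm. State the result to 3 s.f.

P is given directly by: P = ρgh.
ρ = 9.44 g/L = 9.440 kg/m³; h = 19500 in = 495.3 m; g = 9.810 m/s².
P = 45868 Pa
45868 Pa × (1 atm / 1.013×10^5 Pa) = 0.4527 atm

0.453 atm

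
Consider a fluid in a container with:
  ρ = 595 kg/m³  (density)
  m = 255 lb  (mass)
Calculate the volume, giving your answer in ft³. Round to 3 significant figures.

Rearranging: V = m/ρ.
ρ = 595 kg/m³; m = 255 lb = 115.7 kg.
V = 0.1944 m³
0.1944 m³ × (1 ft³ / 0.02832 m³) = 6.865 ft³

6.87 ft³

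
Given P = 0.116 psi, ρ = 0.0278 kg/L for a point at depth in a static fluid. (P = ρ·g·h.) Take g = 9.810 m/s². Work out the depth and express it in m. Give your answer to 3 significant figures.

Solving P = ρ·g·h for h: h = P/(ρ·g).
P = 0.116 psi = 799.8 Pa; ρ = 0.0278 kg/L = 27.80 kg/m³; g = 9.810 m/s².
h = 2.933 m

2.93 m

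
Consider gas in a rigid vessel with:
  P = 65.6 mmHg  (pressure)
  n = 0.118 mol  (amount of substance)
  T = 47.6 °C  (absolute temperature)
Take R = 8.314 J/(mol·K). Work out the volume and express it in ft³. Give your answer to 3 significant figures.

Solving PV = nRT for V: V = nRT/P.
P = 65.6 mmHg = 8746 Pa; n = 0.118 mol; T = 47.6 °C = 320.8 K; R = 8.314 J/(mol·K).
V = 0.03598 m³
0.03598 m³ × (1 ft³ / 0.02832 m³) = 1.271 ft³

1.27 ft³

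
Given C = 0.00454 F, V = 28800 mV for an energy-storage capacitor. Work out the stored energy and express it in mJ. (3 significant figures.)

E is given directly by: E = ½CV².
C = 0.00454 F; V = 28800 mV = 28.80 V.
E = 1.883 J
1.883 J × (1 mJ / 0.001000 J) = 1883 mJ

1880 mJ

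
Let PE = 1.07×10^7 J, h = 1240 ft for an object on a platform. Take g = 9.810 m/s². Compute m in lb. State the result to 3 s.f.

Solving PE = m·g·h for m: m = PE/(g·h).
PE = 1.07×10^7 J; h = 1240 ft = 378.0 m; g = 9.810 m/s².
m = 2886 kg
2886 kg × (1 lb / 0.4536 kg) = 6362 lb

6360 lb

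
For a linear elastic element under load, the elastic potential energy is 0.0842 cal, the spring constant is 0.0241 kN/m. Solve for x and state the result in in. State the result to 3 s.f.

Rearranging: x = √(2U/k).
U = 0.0842 cal = 0.3523 J; k = 0.0241 kN/m = 24.10 N/m.
x = 0.1710 m
0.1710 m × (1 in / 0.02540 m) = 6.732 in

6.73 in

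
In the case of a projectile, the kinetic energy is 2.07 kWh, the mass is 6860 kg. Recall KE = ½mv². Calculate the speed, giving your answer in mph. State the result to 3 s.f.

104 mph

Solving KE = ½mv² for v: v = √(2·KE/m).
KE = 2.07 kWh = 7.452×10^6 J; m = 6860 kg.
v = 46.61 m/s
46.61 m/s × (1 mph / 0.4470 m/s) = 104.3 mph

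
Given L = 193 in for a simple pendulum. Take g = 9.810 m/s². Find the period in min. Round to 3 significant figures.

0.0740 min

Directly: T = 2π√(L/g).
L = 193 in = 4.902 m; g = 9.810 m/s².
T = 4.442 s
4.442 s × (1 min / 60.00 s) = 0.07403 min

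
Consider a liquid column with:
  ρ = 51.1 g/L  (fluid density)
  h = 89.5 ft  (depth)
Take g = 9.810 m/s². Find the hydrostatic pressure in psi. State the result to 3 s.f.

1.98 psi

P is given directly by: P = ρgh.
ρ = 51.1 g/L = 51.10 kg/m³; h = 89.5 ft = 27.28 m; g = 9.810 m/s².
P = 13675 Pa  (the unit combination reduces to kg/(m·s²) = Pa)
13675 Pa × (1 psi / 6895 Pa) = 1.983 psi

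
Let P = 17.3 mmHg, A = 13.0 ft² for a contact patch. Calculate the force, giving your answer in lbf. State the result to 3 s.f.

626 lbf

Rearranging P = F/A for F: F = P·A.
P = 17.3 mmHg = 2306 Pa; A = 13.0 ft² = 1.208 m².
F = 2786 N
2786 N × (1 lbf / 4.448 N) = 626.2 lbf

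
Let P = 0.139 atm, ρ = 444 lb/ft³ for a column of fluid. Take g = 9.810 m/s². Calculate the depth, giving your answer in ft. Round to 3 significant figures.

Rearranging P = ρ·g·h for h: h = P/(ρ·g).
P = 0.139 atm = 14084 Pa; ρ = 444 lb/ft³ = 7112 kg/m³; g = 9.810 m/s².
h = 0.2019 m
0.2019 m × (1 ft / 0.3048 m) = 0.6623 ft

0.662 ft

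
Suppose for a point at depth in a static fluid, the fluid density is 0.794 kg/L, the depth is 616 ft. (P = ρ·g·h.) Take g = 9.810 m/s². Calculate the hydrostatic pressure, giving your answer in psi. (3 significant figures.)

212 psi

Directly: P = ρgh.
ρ = 0.794 kg/L = 794.0 kg/m³; h = 616 ft = 187.8 m; g = 9.810 m/s².
P = 1.462×10^6 Pa
1.462×10^6 Pa × (1 psi / 6895 Pa) = 212.1 psi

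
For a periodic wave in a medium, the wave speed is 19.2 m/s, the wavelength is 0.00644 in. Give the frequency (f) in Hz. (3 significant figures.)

1.17×10^5 Hz

Rearranging: f = v/λ.
v = 19.2 m/s; λ = 0.00644 in = 1.636×10^-4 m.
f = 1.174×10^5 Hz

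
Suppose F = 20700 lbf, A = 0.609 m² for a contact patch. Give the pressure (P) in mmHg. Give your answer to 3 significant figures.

Directly: P = F/A.
F = 20700 lbf = 92078 N; A = 0.609 m².
P = 1.512×10^5 Pa  (the unit combination reduces to kg/(m·s²) = Pa)
1.512×10^5 Pa × (1 mmHg / 133.3 Pa) = 1134 mmHg

1130 mmHg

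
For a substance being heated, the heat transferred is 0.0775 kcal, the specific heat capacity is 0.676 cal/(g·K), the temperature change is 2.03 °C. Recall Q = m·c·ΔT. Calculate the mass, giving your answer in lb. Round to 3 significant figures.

0.125 lb

Rearranging Q = m·c·ΔT for m: m = Q/(c·ΔT).
Q = 0.0775 kcal = 324.3 J; c = 0.676 cal/(g·K) = 2828 J/(kg·K); ΔT = 2.03 °C = 2.030 K.
m = 0.05648 kg
0.05648 kg × (1 lb / 0.4536 kg) = 0.1245 lb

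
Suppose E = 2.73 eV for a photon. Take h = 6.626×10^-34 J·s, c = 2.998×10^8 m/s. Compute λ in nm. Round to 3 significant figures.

Rearranging: λ = hc/E.
E = 2.73 eV = 4.374×10^-19 J; h = 6.626×10^-34 J·s; c = 2.998×10^8 m/s.
λ = 4.542×10^-7 m
4.542×10^-7 m × (1 nm / 1.000×10^-9 m) = 454.2 nm

454 nm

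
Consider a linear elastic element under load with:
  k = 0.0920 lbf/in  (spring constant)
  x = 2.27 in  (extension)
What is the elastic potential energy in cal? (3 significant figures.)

U is given directly by: U = ½kx².
k = 0.0920 lbf/in = 16.11 N/m; x = 2.27 in = 0.05766 m.
U = 0.02678 J
0.02678 J × (1 cal / 4.184 J) = 0.006401 cal

0.00640 cal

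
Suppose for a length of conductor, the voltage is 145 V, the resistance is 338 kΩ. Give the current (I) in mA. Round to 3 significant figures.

0.429 mA

From Ohm's law: I = V/R.
V = 145 V; R = 338 kΩ = 3.380×10^5 Ω.
I = 4.290×10^-4 A
4.290×10^-4 A × (1 mA / 0.001000 A) = 0.4290 mA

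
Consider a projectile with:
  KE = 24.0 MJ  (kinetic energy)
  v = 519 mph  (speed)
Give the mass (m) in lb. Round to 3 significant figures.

Solving KE = ½mv² for m: m = 2·KE/v².
KE = 24.0 MJ = 2.400×10^7 J; v = 519 mph = 232.0 m/s.
m = 891.7 kg
891.7 kg × (1 lb / 0.4536 kg) = 1966 lb

1970 lb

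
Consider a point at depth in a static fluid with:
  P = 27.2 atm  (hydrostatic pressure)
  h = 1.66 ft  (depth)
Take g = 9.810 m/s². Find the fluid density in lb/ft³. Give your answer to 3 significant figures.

34700 lb/ft³

Rearranging P = ρ·g·h for ρ: ρ = P/(g·h).
P = 27.2 atm = 2.756×10^6 Pa; h = 1.66 ft = 0.5060 m; g = 9.810 m/s².
ρ = 5.553×10^5 kg/m³
5.553×10^5 kg/m³ × (1 lb/ft³ / 16.02 kg/m³) = 34664 lb/ft³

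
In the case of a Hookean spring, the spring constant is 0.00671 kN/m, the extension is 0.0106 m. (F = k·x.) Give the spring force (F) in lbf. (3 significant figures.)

0.0160 lbf

F is given directly by: F = kx.
k = 0.00671 kN/m = 6.710 N/m; x = 0.0106 m.
F = 0.07113 N
0.07113 N × (1 lbf / 4.448 N) = 0.01599 lbf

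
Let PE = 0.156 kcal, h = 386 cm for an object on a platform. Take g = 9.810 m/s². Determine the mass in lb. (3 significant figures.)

38.0 lb

Solving PE = m·g·h for m: m = PE/(g·h).
PE = 0.156 kcal = 652.7 J; h = 386 cm = 3.860 m; g = 9.810 m/s².
m = 17.24 kg
17.24 kg × (1 lb / 0.4536 kg) = 38.00 lb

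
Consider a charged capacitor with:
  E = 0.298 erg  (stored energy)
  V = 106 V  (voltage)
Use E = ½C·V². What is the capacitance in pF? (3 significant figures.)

Rearranging E = ½C·V² for C: C = 2E/V².
E = 0.298 erg = 2.980×10^-8 J; V = 106 V.
C = 5.304×10^-12 F
5.304×10^-12 F × (1 pF / 1.000×10^-12 F) = 5.304 pF

5.30 pF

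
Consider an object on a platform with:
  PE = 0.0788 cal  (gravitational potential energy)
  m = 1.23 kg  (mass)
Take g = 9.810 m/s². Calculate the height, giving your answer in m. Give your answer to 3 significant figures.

Rearranging PE = m·g·h for h: h = PE/(m·g).
PE = 0.0788 cal = 0.3297 J; m = 1.23 kg; g = 9.810 m/s².
h = 0.02732 m

0.0273 m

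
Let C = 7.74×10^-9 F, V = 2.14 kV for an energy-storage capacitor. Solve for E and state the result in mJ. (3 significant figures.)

E is given directly by: E = ½CV².
C = 7.74×10^-9 F; V = 2.14 kV = 2140 V.
E = 0.01772 J  (the unit combination reduces to kg·m²/s² = J)
0.01772 J × (1 mJ / 0.001000 J) = 17.72 mJ

17.7 mJ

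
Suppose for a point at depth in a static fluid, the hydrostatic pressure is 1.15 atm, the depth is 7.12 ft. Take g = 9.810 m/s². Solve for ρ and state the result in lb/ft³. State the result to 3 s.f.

Rearranging P = ρ·g·h for ρ: ρ = P/(g·h).
P = 1.15 atm = 1.165×10^5 Pa; h = 7.12 ft = 2.170 m; g = 9.810 m/s².
ρ = 5473 kg/m³
5473 kg/m³ × (1 lb/ft³ / 16.02 kg/m³) = 341.7 lb/ft³

342 lb/ft³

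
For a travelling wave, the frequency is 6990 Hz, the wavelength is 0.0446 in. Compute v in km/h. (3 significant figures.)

28.5 km/h

v is given directly by: v = fλ.
f = 6990 Hz; λ = 0.0446 in = 0.001133 m.
v = 7.919 m/s
7.919 m/s × (1 km/h / 0.2778 m/s) = 28.51 km/h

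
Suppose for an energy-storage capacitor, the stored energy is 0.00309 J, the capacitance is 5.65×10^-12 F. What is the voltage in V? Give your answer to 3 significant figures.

Rearranging: V = √(2E/C).
E = 0.00309 J; C = 5.65×10^-12 F.
V = 33073 V

33100 V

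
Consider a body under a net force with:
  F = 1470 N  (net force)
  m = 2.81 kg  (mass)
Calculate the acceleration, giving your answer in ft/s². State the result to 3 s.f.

Solving F = m·a for a: a = F/m.
F = 1470 N; m = 2.81 kg.
a = 523.1 m/s²
523.1 m/s² × (1 ft/s² / 0.3048 m/s²) = 1716 ft/s²

1720 ft/s²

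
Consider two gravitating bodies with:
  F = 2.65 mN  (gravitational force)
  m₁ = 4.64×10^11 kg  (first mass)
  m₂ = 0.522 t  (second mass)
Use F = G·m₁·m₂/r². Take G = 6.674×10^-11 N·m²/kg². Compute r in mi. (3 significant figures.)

1.53 mi

Solving F = G·m₁·m₂/r² for r: r = √(G·m₁m₂/F).
F = 2.65 mN = 0.002650 N; m₁ = 4.64×10^11 kg; m₂ = 0.522 t = 522.0 kg; G = 6.674×10^-11 N·m²/kg².
r = 2470 m
2470 m × (1 mi / 1609 m) = 1.535 mi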